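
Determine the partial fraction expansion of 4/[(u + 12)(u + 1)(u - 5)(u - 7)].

Using Heaviside cover-up: (-4/3553)/(u + 12) + (1/132)/(u + 1) - (1/51)/(u - 5) + (1/76)/(u - 7)


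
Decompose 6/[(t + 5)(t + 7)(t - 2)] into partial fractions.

Using cover-up method: P = -3/7, Q = 1/3, R = 2/21
Result: (-3/7)/(t + 5) + (1/3)/(t + 7) + (2/21)/(t - 2)


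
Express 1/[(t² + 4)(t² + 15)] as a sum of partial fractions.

Coefficient matching gives P = R = 0, Q = 1/(15-4) = 1/11, S = -Q = -1/11
Result: (1/11)/(t² + 4) - (1/11)/(t² + 15)


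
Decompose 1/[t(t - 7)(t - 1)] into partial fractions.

Using cover-up method: A = 1/7, B = 1/42, C = -1/6
Result: (1/7)/t + (1/42)/(t - 7) - (1/6)/(t - 1)


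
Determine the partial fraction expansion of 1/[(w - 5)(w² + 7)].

Cover-up at w = 5: P = 1/(5² + 7) = 1/32. Then Q = -P = -1/32, R = -P·(0 + 5) = -5/32
Result: (1/32)/(w - 5) - ((1/32)w + 5/32)/(w² + 7)


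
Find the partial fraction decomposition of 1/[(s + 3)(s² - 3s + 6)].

Cover-up at s = -3: P = 1/((-3)² - 3·(-3) + 6) = 1/24. Then Q = -P = -1/24, R = -P·(-3 - 3) = 1/4
Result: (1/24)/(s + 3) - ((1/24)s - 1/4)/(s² - 3s + 6)


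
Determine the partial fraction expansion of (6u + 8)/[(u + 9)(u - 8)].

At u=-9: α = (6·(-9) + 8)/(-9 - 8) = 46/17. At u=8: β = (6·8 + 8)/(8 + 9) = 56/17
Result: (46/17)/(u + 9) + (56/17)/(u - 8)


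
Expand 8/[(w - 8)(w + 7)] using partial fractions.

8/(w - 8)(w + 7) = A/(w - 8) + B/(w + 7). A = 8/(8 + 7) = 8/15, B = 8/(-7 - 8) = -8/15
Result: (8/15)/(w - 8) - (8/15)/(w + 7)


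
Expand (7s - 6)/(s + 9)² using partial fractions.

(7s - 6) = P(s + 9) + Q. At s = -9: Q = 7·(-9) - 6 = -69. Coeff of s: P = 7
Result: 7/(s + 9) - 69/(s + 9)²


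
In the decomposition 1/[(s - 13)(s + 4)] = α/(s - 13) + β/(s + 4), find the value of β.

Cover-up at s = -4: β = 1/(-4 - 13) = -1/17


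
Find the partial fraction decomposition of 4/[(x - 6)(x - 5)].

4/(x - 6)(x - 5) = α/(x - 6) + β/(x - 5). α = 4/(6 - 5) = 4, β = 4/(5 - 6) = -4
Result: 4/(x - 6) - 4/(x - 5)


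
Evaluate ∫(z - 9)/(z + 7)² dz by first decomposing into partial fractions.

Decompose: P = 1, Q = 1·(-7) - 9 = -16, so (z - 9)/(z + 7)² = 1/(z + 7) - 16/(z + 7)². Integrate: ∫ P/(z + 7) dz = ln|(z + 7)|; ∫ Q/(z + 7)² dz = 16/(z + 7). Sum: ln|(z + 7)| + 16/(z + 7) + C


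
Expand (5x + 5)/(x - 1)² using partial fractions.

(5x + 5) = A(x - 1) + B. At x = 1: B = 5·1 + 5 = 10. Coeff of x: A = 5
Result: 5/(x - 1) + 10/(x - 1)²


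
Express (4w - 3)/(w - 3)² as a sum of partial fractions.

(4w - 3) = α(w - 3) + β. At w = 3: β = 4·3 - 3 = 9. Coeff of w: α = 4
Result: 4/(w - 3) + 9/(w - 3)²


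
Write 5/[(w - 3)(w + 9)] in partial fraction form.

5/(w - 3)(w + 9) = P/(w - 3) + Q/(w + 9). P = 5/(3 + 9) = 5/12, Q = 5/(-9 - 3) = -5/12
Result: (5/12)/(w - 3) - (5/12)/(w + 9)


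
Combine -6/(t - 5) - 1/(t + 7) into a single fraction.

Common denominator (t - 5)(t + 7). Numerator: -6(t + 7) - 1(t - 5) = (-6t - 42) - (t - 5) = -7t - 37
Result: (-7t - 37)/[(t - 5)(t + 7)]


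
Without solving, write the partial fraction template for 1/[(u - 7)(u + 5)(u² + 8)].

Two linear + quadratic: α/(u - 7) + β/(u + 5) + (γu + δ)/(u² + 8)


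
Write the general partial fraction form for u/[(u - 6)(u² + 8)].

Linear + irreducible quadratic: α/(u - 6) + (βu + γ)/(u² + 8)


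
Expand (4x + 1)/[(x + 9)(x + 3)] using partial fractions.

At x=-9: α = (4·(-9) + 1)/(-9 + 3) = 35/6. At x=-3: β = (4·(-3) + 1)/(-3 + 9) = -11/6
Result: (35/6)/(x + 9) - (11/6)/(x + 3)


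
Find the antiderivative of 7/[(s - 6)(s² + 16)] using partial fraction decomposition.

Cover-up at s=6: α = 7/(6²+16) = 7/52. Coeff matching: β = -7/52, γ = -21/26. Decomposition: (7/52)/(s - 6) - ((7/52)s + 21/26)/(s² + 16). Integrate: linear → ln, quadratic → (1/2)ln + arctan: (7/52) ln|(s - 6)| - (7/104) ln(s² + 16) - (21/104) arctan(s/4) + C


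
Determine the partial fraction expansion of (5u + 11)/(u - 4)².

(5u + 11) = P(u - 4) + Q. At u = 4: Q = 5·4 + 11 = 31. Coeff of u: P = 5
Result: 5/(u - 4) + 31/(u - 4)²


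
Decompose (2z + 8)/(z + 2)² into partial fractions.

(2z + 8) = α(z + 2) + β. At z = -2: β = 2·(-2) + 8 = 4. Coeff of z: α = 2
Result: 2/(z + 2) + 4/(z + 2)²


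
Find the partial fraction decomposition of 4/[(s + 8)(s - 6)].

4/(s + 8)(s - 6) = α/(s + 8) + β/(s - 6). α = 4/(-8 - 6) = -2/7, β = 4/(6 + 8) = 2/7
Result: (-2/7)/(s + 8) + (2/7)/(s - 6)


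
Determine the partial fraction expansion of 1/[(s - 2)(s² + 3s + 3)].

Cover-up at s = 2: α = 1/(2² + 3·2 + 3) = 1/13. Then β = -α = -1/13, γ = -α·(3 + 2) = -5/13
Result: (1/13)/(s - 2) - ((1/13)s + 5/13)/(s² + 3s + 3)


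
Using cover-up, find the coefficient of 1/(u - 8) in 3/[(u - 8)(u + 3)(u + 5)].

Cover (u - 8), set u=8: 3/[(8 + 3)(8 + 5)] = 3/143


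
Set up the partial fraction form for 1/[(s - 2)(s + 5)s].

Three distinct linear factors: P/(s - 2) + Q/(s + 5) + R/s


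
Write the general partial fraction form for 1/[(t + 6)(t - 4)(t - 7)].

Three distinct linear factors: α/(t + 6) + β/(t - 4) + γ/(t - 7)


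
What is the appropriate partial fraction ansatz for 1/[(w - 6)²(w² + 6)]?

Repeated linear + quadratic: A/(w - 6) + B/(w - 6)² + (Cw + D)/(w² + 6)


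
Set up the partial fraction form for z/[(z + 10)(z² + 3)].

Linear + irreducible quadratic: A/(z + 10) + (Bz + C)/(z² + 3)


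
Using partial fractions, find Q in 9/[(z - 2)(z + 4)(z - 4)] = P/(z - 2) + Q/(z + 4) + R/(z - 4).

Cover-up at z = -4: Q = 9/[(-4 - 2)(-4 - 4)] = 9/[(-6)(-8)] = 9/48 = 3/16


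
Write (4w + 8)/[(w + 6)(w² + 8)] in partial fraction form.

At w=-6: α = (4·(-6) + 8)/((-6)² + 8) = -4/11. β = -α = 4/11, γ = 4 - (-6)·α = 20/11
Result: (-4/11)/(w + 6) + ((4/11)w + 20/11)/(w² + 8)


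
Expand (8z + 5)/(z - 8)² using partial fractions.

(8z + 5) = A(z - 8) + B. At z = 8: B = 8·8 + 5 = 69. Coeff of z: A = 8
Result: 8/(z - 8) + 69/(z - 8)²


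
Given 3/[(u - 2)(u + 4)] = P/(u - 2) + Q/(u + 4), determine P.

Cover-up at u = 2: P = 3/(2 + 4) = 3/6 = 1/2


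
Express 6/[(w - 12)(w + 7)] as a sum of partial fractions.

6/(w - 12)(w + 7) = A/(w - 12) + B/(w + 7). A = 6/(12 + 7) = 6/19, B = 6/(-7 - 12) = -6/19
Result: (6/19)/(w - 12) - (6/19)/(w + 7)


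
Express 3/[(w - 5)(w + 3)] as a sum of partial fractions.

3/(w - 5)(w + 3) = A/(w - 5) + B/(w + 3). A = 3/(5 + 3) = 3/8, B = 3/(-3 - 5) = -3/8
Result: (3/8)/(w - 5) - (3/8)/(w + 3)


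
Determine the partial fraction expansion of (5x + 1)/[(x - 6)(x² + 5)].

At x=6: P = (5·6 + 1)/(6² + 5) = 31/41. Q = -P = -31/41, R = 5 - 6·P = 19/41
Result: (31/41)/(x - 6) - ((31/41)x - 19/41)/(x² + 5)


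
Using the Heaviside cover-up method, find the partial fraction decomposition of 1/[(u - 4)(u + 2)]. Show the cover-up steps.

Cover (u - 4): set u=4, get A = 1/(4 + 2) = 1/6. Cover (u + 2): set u=-2, get B = 1/(-2 - 4) = -1/6.
Result: (1/6)/(u - 4) - (1/6)/(u + 2)


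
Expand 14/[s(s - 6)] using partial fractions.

14/s(s - 6) = P/s + Q/(s - 6). P = 14/(0 - 6) = -7/3, Q = 14/(6 - 0) = 7/3
Result: (-7/3)/s + (7/3)/(s - 6)


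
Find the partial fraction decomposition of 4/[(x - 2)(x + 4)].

4/(x - 2)(x + 4) = α/(x - 2) + β/(x + 4). α = 4/(2 + 4) = 2/3, β = 4/(-4 - 2) = -2/3
Result: (2/3)/(x - 2) - (2/3)/(x + 4)


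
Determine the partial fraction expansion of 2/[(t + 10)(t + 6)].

2/(t + 10)(t + 6) = α/(t + 10) + β/(t + 6). α = 2/(-10 + 6) = -1/2, β = 2/(-6 + 10) = 1/2
Result: (-1/2)/(t + 10) + (1/2)/(t + 6)


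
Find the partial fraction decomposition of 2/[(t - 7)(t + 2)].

2/(t - 7)(t + 2) = P/(t - 7) + Q/(t + 2). P = 2/(7 + 2) = 2/9, Q = 2/(-2 - 7) = -2/9
Result: (2/9)/(t - 7) - (2/9)/(t + 2)


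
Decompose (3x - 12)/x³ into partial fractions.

(3x - 12) = Ax² + Bx + C. At x = 0: C = 3·0 - 12 = -12. Coefficients: A = 0, B = 3
Result: 3/x² - 12/x³


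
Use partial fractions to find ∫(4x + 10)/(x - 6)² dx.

Decompose: P = 4, Q = 4·6 + 10 = 34, so (4x + 10)/(x - 6)² = 4/(x - 6) + 34/(x - 6)². Integrate: ∫ P/(x - 6) dx = 4 ln|(x - 6)|; ∫ Q/(x - 6)² dx = -34/(x - 6). Sum: 4 ln|(x - 6)| - 34/(x - 6) + C


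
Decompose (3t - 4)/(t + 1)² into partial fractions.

(3t - 4) = P(t + 1) + Q. At t = -1: Q = 3·(-1) - 4 = -7. Coeff of t: P = 3
Result: 3/(t + 1) - 7/(t + 1)²


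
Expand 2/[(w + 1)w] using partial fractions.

2/(w + 1)w = P/(w + 1) + Q/w. P = 2/(-1 - 0) = -2, Q = 2/(0 + 1) = 2
Result: -2/(w + 1) + 2/w


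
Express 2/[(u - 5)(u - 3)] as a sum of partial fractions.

2/(u - 5)(u - 3) = α/(u - 5) + β/(u - 3). α = 2/(5 - 3) = 1, β = 2/(3 - 5) = -1
Result: 1/(u - 5) - 1/(u - 3)


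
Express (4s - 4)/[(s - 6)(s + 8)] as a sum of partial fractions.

At s=6: A = (4·6 - 4)/(6 + 8) = 10/7. At s=-8: B = (4·(-8) - 4)/(-8 - 6) = 18/7
Result: (10/7)/(s - 6) + (18/7)/(s + 8)


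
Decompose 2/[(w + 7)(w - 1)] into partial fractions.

2/(w + 7)(w - 1) = P/(w + 7) + Q/(w - 1). P = 2/(-7 - 1) = -1/4, Q = 2/(1 + 7) = 1/4
Result: (-1/4)/(w + 7) + (1/4)/(w - 1)


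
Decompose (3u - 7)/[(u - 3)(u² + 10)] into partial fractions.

At u=3: P = (3·3 - 7)/(3² + 10) = 2/19. Q = -P = -2/19, R = 3 - 3·P = 51/19
Result: (2/19)/(u - 3) - ((2/19)u - 51/19)/(u² + 10)


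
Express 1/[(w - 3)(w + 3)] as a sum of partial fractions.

1/(w - 3)(w + 3) = P/(w - 3) + Q/(w + 3). P = 1/(3 + 3) = 1/6, Q = 1/(-3 - 3) = -1/6
Result: (1/6)/(w - 3) - (1/6)/(w + 3)


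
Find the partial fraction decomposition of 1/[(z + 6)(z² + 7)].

Cover-up at z = -6: α = 1/((-6)² + 7) = 1/43. Then β = -α = -1/43, γ = -α·(0 - 6) = 6/43
Result: (1/43)/(z + 6) - ((1/43)z - 6/43)/(z² + 7)


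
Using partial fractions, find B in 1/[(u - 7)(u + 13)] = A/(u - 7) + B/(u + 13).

Cover-up at u = -13: B = 1/(-13 - 7) = -1/20


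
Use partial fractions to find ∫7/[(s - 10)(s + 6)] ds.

Decompose: 7/[(s - 10)(s + 6)] = (7/16)/(s - 10) - (7/16)/(s + 6). Integrate each term: (7/16) ln|(s - 10)| - (7/16) ln|(s + 6)| + C


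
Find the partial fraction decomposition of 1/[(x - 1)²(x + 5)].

Cover-up at x=-5: γ = 1/(-5 - 1)² = 1/36. Cover-up at x=1: β = 1/(1 + 5) = 1/6. Comparing x² coeff: α = -γ = -1/36
Result: (-1/36)/(x - 1) + (1/6)/(x - 1)² + (1/36)/(x + 5)


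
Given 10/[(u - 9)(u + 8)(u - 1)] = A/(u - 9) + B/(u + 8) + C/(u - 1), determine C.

Cover-up at u = 1: C = 10/[(1 - 9)(1 + 8)] = 10/[(-8)(9)] = -10/72 = -5/36


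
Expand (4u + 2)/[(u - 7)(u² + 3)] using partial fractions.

At u=7: α = (4·7 + 2)/(7² + 3) = 15/26. β = -α = -15/26, γ = 4 - 7·α = -1/26
Result: (15/26)/(u - 7) - ((15/26)u + 1/26)/(u² + 3)


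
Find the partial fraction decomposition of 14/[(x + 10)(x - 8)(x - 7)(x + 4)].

Using Heaviside cover-up: (-7/918)/(x + 10) + (7/108)/(x - 8) - (14/187)/(x - 7) + (7/396)/(x + 4)


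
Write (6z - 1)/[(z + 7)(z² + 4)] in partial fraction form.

At z=-7: A = (6·(-7) - 1)/((-7)² + 4) = -43/53. B = -A = 43/53, C = 6 - (-7)·A = 17/53
Result: (-43/53)/(z + 7) + ((43/53)z + 17/53)/(z² + 4)


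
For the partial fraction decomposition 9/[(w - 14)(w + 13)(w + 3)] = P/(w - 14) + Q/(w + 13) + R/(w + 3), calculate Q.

Cover-up at w = -13: Q = 9/[(-13 - 14)(-13 + 3)] = 9/[(-27)(-10)] = 9/270 = 1/30


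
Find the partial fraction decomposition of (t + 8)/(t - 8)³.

(t + 8) = A(t - 8)² + B(t - 8) + C. At t = 8: C = 1·8 + 8 = 16. Coefficients: A = 0, B = 1
Result: 1/(t - 8)² + 16/(t - 8)³


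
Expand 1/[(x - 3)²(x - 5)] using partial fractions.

Cover-up at x=5: γ = 1/(5 - 3)² = 1/4. Cover-up at x=3: β = 1/(3 - 5) = -1/2. Comparing x² coeff: α = -γ = -1/4
Result: (-1/4)/(x - 3) - (1/2)/(x - 3)² + (1/4)/(x - 5)


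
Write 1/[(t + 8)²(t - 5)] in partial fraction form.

Cover-up at t=5: γ = 1/(5 + 8)² = 1/169. Cover-up at t=-8: β = 1/(-8 - 5) = -1/13. Comparing t² coeff: α = -γ = -1/169
Result: (-1/169)/(t + 8) - (1/13)/(t + 8)² + (1/169)/(t - 5)


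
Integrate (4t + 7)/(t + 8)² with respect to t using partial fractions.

Decompose: α = 4, β = 4·(-8) + 7 = -25, so (4t + 7)/(t + 8)² = 4/(t + 8) - 25/(t + 8)². Integrate: ∫ α/(t + 8) dt = 4 ln|(t + 8)|; ∫ β/(t + 8)² dt = 25/(t + 8). Sum: 4 ln|(t + 8)| + 25/(t + 8) + C


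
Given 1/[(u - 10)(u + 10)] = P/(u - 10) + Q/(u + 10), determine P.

Cover-up at u = 10: P = 1/(10 + 10) = 1/20


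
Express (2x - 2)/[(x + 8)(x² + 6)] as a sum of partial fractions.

At x=-8: P = (2·(-8) - 2)/((-8)² + 6) = -9/35. Q = -P = 9/35, R = 2 - (-8)·P = -2/35
Result: (-9/35)/(x + 8) + ((9/35)x - 2/35)/(x² + 6)


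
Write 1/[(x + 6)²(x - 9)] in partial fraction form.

Cover-up at x=9: γ = 1/(9 + 6)² = 1/225. Cover-up at x=-6: β = 1/(-6 - 9) = -1/15. Comparing x² coeff: α = -γ = -1/225
Result: (-1/225)/(x + 6) - (1/15)/(x + 6)² + (1/225)/(x - 9)


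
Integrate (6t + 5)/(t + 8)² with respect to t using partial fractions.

Decompose: P = 6, Q = 6·(-8) + 5 = -43, so (6t + 5)/(t + 8)² = 6/(t + 8) - 43/(t + 8)². Integrate: ∫ P/(t + 8) dt = 6 ln|(t + 8)|; ∫ Q/(t + 8)² dt = 43/(t + 8). Sum: 6 ln|(t + 8)| + 43/(t + 8) + C


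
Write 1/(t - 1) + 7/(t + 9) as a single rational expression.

Common denominator (t - 1)(t + 9). Numerator: 1(t + 9) + 7(t - 1) = (t + 9) + (7t - 7) = 8t + 2
Result: (8t + 2)/[(t - 1)(t + 9)]


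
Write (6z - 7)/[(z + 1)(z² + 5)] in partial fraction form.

At z=-1: P = (6·(-1) - 7)/((-1)² + 5) = -13/6. Q = -P = 13/6, R = 6 - (-1)·P = 23/6
Result: (-13/6)/(z + 1) + ((13/6)z + 23/6)/(z² + 5)


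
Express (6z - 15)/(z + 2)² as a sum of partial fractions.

(6z - 15) = α(z + 2) + β. At z = -2: β = 6·(-2) - 15 = -27. Coeff of z: α = 6
Result: 6/(z + 2) - 27/(z + 2)²


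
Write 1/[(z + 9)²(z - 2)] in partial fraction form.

Cover-up at z=2: R = 1/(2 + 9)² = 1/121. Cover-up at z=-9: Q = 1/(-9 - 2) = -1/11. Comparing z² coeff: P = -R = -1/121
Result: (-1/121)/(z + 9) - (1/11)/(z + 9)² + (1/121)/(z - 2)


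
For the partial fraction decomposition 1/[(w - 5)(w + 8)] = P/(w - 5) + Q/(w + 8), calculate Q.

Cover-up at w = -8: Q = 1/(-8 - 5) = -1/13


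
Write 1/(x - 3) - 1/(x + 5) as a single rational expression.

Common denominator (x - 3)(x + 5). Numerator: 1(x + 5) - 1(x - 3) = (x + 5) - (x - 3) = 8
Result: (8)/[(x - 3)(x + 5)]


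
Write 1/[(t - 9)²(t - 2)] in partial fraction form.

Cover-up at t=2: C = 1/(2 - 9)² = 1/49. Cover-up at t=9: B = 1/(9 - 2) = 1/7. Comparing t² coeff: A = -C = -1/49
Result: (-1/49)/(t - 9) + (1/7)/(t - 9)² + (1/49)/(t - 2)


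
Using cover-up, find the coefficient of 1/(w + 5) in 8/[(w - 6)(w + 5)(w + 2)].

Cover (w + 5), set w=-5: 8/[(-5 - 6)(-5 + 2)] = 8/33


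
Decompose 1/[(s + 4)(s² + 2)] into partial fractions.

Cover-up at s = -4: A = 1/((-4)² + 2) = 1/18. Then B = -A = -1/18, C = -A·(0 - 4) = 2/9
Result: (1/18)/(s + 4) - ((1/18)s - 2/9)/(s² + 2)


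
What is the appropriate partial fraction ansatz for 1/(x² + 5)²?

Repeated quadratic factor: (Px + Q)/(x² + 5) + (Rx + S)/(x² + 5)²


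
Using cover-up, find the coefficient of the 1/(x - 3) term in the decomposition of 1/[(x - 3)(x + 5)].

Cover (x - 3), set x=3: 1/((x + 5) at x=3) = 1/(8) = 1/8


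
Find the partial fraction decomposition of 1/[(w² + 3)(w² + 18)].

Coefficient matching gives A = C = 0, B = 1/(18-3) = 1/15, D = -B = -1/15
Result: (1/15)/(w² + 3) - (1/15)/(w² + 18)


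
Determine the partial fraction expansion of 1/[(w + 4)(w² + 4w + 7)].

Cover-up at w = -4: α = 1/((-4)² + 4·(-4) + 7) = 1/7. Then β = -α = -1/7, γ = -α·(4 - 4) = 0
Result: (1/7)/(w + 4) - ((1/7)w)/(w² + 4w + 7)


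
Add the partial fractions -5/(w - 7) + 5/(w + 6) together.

Common denominator (w - 7)(w + 6). Numerator: -5(w + 6) + 5(w - 7) = (-5w - 30) + (5w - 35) = -65
Result: (-65)/[(w - 7)(w + 6)]


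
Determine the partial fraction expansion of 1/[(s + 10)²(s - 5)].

Cover-up at s=5: R = 1/(5 + 10)² = 1/225. Cover-up at s=-10: Q = 1/(-10 - 5) = -1/15. Comparing s² coeff: P = -R = -1/225
Result: (-1/225)/(s + 10) - (1/15)/(s + 10)² + (1/225)/(s - 5)


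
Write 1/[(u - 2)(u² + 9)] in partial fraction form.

Cover-up at u = 2: A = 1/(2² + 9) = 1/13. Then B = -A = -1/13, C = -A·(0 + 2) = -2/13
Result: (1/13)/(u - 2) - ((1/13)u + 2/13)/(u² + 9)


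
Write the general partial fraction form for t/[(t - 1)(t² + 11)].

Linear + irreducible quadratic: P/(t - 1) + (Qt + R)/(t² + 11)


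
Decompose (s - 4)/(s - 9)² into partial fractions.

(s - 4) = α(s - 9) + β. At s = 9: β = 1·9 - 4 = 5. Coeff of s: α = 1
Result: 1/(s - 9) + 5/(s - 9)²


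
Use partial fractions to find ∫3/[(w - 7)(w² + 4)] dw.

Cover-up at w=7: P = 3/(7²+4) = 3/53. Coeff matching: Q = -3/53, R = -21/53. Decomposition: (3/53)/(w - 7) - ((3/53)w + 21/53)/(w² + 4). Integrate: linear → ln, quadratic → (1/2)ln + arctan: (3/53) ln|(w - 7)| - (3/106) ln(w² + 4) - (21/106) arctan(w/2) + C


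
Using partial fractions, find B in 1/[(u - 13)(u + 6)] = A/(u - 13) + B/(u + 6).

Cover-up at u = -6: B = 1/(-6 - 13) = -1/19


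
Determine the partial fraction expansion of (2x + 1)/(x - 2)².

(2x + 1) = P(x - 2) + Q. At x = 2: Q = 2·2 + 1 = 5. Coeff of x: P = 2
Result: 2/(x - 2) + 5/(x - 2)²


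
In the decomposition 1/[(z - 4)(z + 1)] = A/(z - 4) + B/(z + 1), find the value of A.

Cover-up at z = 4: A = 1/(4 + 1) = 1/5


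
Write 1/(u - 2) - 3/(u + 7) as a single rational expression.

Common denominator (u - 2)(u + 7). Numerator: 1(u + 7) - 3(u - 2) = (u + 7) - (3u - 6) = -2u + 13
Result: (-2u + 13)/[(u - 2)(u + 7)]


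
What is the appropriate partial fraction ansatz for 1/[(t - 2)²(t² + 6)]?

Repeated linear + quadratic: A/(t - 2) + B/(t - 2)² + (Ct + D)/(t² + 6)


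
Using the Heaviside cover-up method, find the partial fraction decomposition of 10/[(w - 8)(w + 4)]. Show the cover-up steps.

Cover (w - 8): set w=8, get α = 10/(8 + 4) = 5/6. Cover (w + 4): set w=-4, get β = 10/(-4 - 8) = -5/6.
Result: (5/6)/(w - 8) - (5/6)/(w + 4)


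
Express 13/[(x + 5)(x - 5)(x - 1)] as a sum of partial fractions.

Using cover-up method: P = 13/60, Q = 13/40, R = -13/24
Result: (13/60)/(x + 5) + (13/40)/(x - 5) - (13/24)/(x - 1)


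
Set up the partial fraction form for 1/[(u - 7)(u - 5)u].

Three distinct linear factors: A/(u - 7) + B/(u - 5) + C/u


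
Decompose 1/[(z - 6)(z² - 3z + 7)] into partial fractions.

Cover-up at z = 6: P = 1/(6² - 3·6 + 7) = 1/25. Then Q = -P = -1/25, R = -P·(-3 + 6) = -3/25
Result: (1/25)/(z - 6) - ((1/25)z + 3/25)/(z² - 3z + 7)


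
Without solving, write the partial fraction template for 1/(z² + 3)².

Repeated quadratic factor: (Pz + Q)/(z² + 3) + (Rz + S)/(z² + 3)²


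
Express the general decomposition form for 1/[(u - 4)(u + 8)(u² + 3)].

Two linear + quadratic: α/(u - 4) + β/(u + 8) + (γu + δ)/(u² + 3)


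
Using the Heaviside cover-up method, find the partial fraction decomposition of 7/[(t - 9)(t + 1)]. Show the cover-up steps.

Cover (t - 9): set t=9, get A = 7/(9 + 1) = 7/10. Cover (t + 1): set t=-1, get B = 7/(-1 - 9) = -7/10.
Result: (7/10)/(t - 9) - (7/10)/(t + 1)


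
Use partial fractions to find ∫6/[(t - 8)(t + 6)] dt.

Decompose: 6/[(t - 8)(t + 6)] = (3/7)/(t - 8) - (3/7)/(t + 6). Integrate each term: (3/7) ln|(t - 8)| - (3/7) ln|(t + 6)| + C


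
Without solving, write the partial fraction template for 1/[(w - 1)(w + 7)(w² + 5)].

Two linear + quadratic: α/(w - 1) + β/(w + 7) + (γw + δ)/(w² + 5)


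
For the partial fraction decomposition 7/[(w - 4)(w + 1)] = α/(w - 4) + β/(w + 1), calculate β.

Cover-up at w = -1: β = 7/(-1 - 4) = -7/5


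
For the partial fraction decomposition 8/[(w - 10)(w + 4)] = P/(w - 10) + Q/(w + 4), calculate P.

Cover-up at w = 10: P = 8/(10 + 4) = 8/14 = 4/7


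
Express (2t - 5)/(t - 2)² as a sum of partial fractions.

(2t - 5) = P(t - 2) + Q. At t = 2: Q = 2·2 - 5 = -1. Coeff of t: P = 2
Result: 2/(t - 2) - 1/(t - 2)²


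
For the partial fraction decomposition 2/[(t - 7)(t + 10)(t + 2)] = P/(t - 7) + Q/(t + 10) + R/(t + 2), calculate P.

Cover-up at t = 7: P = 2/[(7 + 10)(7 + 2)] = 2/[(17)(9)] = 2/153


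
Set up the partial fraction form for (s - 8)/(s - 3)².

Repeated linear factor: A/(s - 3) + B/(s - 3)²


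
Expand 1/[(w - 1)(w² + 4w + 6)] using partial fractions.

Cover-up at w = 1: P = 1/(1² + 4·1 + 6) = 1/11. Then Q = -P = -1/11, R = -P·(4 + 1) = -5/11
Result: (1/11)/(w - 1) - ((1/11)w + 5/11)/(w² + 4w + 6)


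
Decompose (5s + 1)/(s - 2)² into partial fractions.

(5s + 1) = α(s - 2) + β. At s = 2: β = 5·2 + 1 = 11. Coeff of s: α = 5
Result: 5/(s - 2) + 11/(s - 2)²


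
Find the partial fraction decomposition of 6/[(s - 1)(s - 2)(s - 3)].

Using cover-up method: α = 3, β = -6, γ = 3
Result: 3/(s - 1) - 6/(s - 2) + 3/(s - 3)


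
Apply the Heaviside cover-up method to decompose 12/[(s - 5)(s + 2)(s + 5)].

Cover (s - 5), s=5: α = 12/[(5 + 2)(5 + 5)] = 6/35. Cover (s + 2), s=-2: β = 12/[(-2 - 5)(-2 + 5)] = -4/7. Cover (s + 5), s=-5: γ = 12/[(-5 - 5)(-5 + 2)] = 2/5.
Result: (6/35)/(s - 5) - (4/7)/(s + 2) + (2/5)/(s + 5)


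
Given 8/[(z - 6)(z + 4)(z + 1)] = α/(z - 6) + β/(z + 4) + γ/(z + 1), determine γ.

Cover-up at z = -1: γ = 8/[(-1 - 6)(-1 + 4)] = 8/[(-7)(3)] = -8/21


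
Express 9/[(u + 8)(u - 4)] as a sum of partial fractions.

9/(u + 8)(u - 4) = P/(u + 8) + Q/(u - 4). P = 9/(-8 - 4) = -3/4, Q = 9/(4 + 8) = 3/4
Result: (-3/4)/(u + 8) + (3/4)/(u - 4)


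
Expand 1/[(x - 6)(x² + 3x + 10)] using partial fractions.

Cover-up at x = 6: P = 1/(6² + 3·6 + 10) = 1/64. Then Q = -P = -1/64, R = -P·(3 + 6) = -9/64
Result: (1/64)/(x - 6) - ((1/64)x + 9/64)/(x² + 3x + 10)


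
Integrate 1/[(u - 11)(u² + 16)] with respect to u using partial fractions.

Cover-up at u=11: α = 1/(11²+16) = 1/137. Coeff matching: β = -1/137, γ = -11/137. Decomposition: (1/137)/(u - 11) - ((1/137)u + 11/137)/(u² + 16). Integrate: linear → ln, quadratic → (1/2)ln + arctan: (1/137) ln|(u - 11)| - (1/274) ln(u² + 16) - (11/548) arctan(u/4) + C


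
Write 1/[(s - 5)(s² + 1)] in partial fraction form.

Cover-up at s = 5: α = 1/(5² + 1) = 1/26. Then β = -α = -1/26, γ = -α·(0 + 5) = -5/26
Result: (1/26)/(s - 5) - ((1/26)s + 5/26)/(s² + 1)


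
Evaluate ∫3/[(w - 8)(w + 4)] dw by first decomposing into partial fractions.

Decompose: 3/[(w - 8)(w + 4)] = (1/4)/(w - 8) - (1/4)/(w + 4). Integrate each term: (1/4) ln|(w - 8)| - (1/4) ln|(w + 4)| + C


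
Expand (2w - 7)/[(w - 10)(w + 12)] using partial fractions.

At w=10: A = (2·10 - 7)/(10 + 12) = 13/22. At w=-12: B = (2·(-12) - 7)/(-12 - 10) = 31/22
Result: (13/22)/(w - 10) + (31/22)/(w + 12)


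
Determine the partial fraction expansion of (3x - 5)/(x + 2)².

(3x - 5) = α(x + 2) + β. At x = -2: β = 3·(-2) - 5 = -11. Coeff of x: α = 3
Result: 3/(x + 2) - 11/(x + 2)²


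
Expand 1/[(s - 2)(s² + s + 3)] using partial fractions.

Cover-up at s = 2: A = 1/(2² + 1·2 + 3) = 1/9. Then B = -A = -1/9, C = -A·(1 + 2) = -1/3
Result: (1/9)/(s - 2) - ((1/9)s + 1/3)/(s² + s + 3)


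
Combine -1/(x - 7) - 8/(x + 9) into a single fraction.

Common denominator (x - 7)(x + 9). Numerator: -1(x + 9) - 8(x - 7) = (-x - 9) - (8x - 56) = -9x + 47
Result: (-9x + 47)/[(x - 7)(x + 9)]


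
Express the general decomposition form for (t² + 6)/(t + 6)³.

Repeated linear factor (power 3): α/(t + 6) + β/(t + 6)² + γ/(t + 6)³


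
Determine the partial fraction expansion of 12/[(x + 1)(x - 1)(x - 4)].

Using cover-up method: α = 6/5, β = -2, γ = 4/5
Result: (6/5)/(x + 1) - 2/(x - 1) + (4/5)/(x - 4)


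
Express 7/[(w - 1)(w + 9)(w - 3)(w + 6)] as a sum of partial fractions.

Using Heaviside cover-up: (-1/20)/(w - 1) - (7/360)/(w + 9) + (7/216)/(w - 3) + (1/27)/(w + 6)


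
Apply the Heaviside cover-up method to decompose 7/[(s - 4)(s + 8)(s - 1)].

Cover (s - 4), s=4: A = 7/[(4 + 8)(4 - 1)] = 7/36. Cover (s + 8), s=-8: B = 7/[(-8 - 4)(-8 - 1)] = 7/108. Cover (s - 1), s=1: C = 7/[(1 - 4)(1 + 8)] = -7/27.
Result: (7/36)/(s - 4) + (7/108)/(s + 8) - (7/27)/(s - 1)


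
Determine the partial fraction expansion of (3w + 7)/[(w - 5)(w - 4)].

At w=5: P = (3·5 + 7)/(5 - 4) = 22. At w=4: Q = (3·4 + 7)/(4 - 5) = -19
Result: 22/(w - 5) - 19/(w - 4)


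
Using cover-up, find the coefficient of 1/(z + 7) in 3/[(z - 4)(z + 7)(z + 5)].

Cover (z + 7), set z=-7: 3/[(-7 - 4)(-7 + 5)] = 3/22


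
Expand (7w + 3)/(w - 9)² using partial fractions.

(7w + 3) = A(w - 9) + B. At w = 9: B = 7·9 + 3 = 66. Coeff of w: A = 7
Result: 7/(w - 9) + 66/(w - 9)²


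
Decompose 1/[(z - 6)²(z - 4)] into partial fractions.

Cover-up at z=4: C = 1/(4 - 6)² = 1/4. Cover-up at z=6: B = 1/(6 - 4) = 1/2. Comparing z² coeff: A = -C = -1/4
Result: (-1/4)/(z - 6) + (1/2)/(z - 6)² + (1/4)/(z - 4)


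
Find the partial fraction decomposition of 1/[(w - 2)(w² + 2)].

Cover-up at w = 2: P = 1/(2² + 2) = 1/6. Then Q = -P = -1/6, R = -P·(0 + 2) = -1/3
Result: (1/6)/(w - 2) - ((1/6)w + 1/3)/(w² + 2)


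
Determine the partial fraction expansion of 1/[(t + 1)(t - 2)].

1/(t + 1)(t - 2) = P/(t + 1) + Q/(t - 2). P = 1/(-1 - 2) = -1/3, Q = 1/(2 + 1) = 1/3
Result: (-1/3)/(t + 1) + (1/3)/(t - 2)


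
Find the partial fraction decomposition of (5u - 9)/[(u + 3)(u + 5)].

At u=-3: P = (5·(-3) - 9)/(-3 + 5) = -12. At u=-5: Q = (5·(-5) - 9)/(-5 + 3) = 17
Result: -12/(u + 3) + 17/(u + 5)


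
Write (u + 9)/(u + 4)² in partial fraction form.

(u + 9) = A(u + 4) + B. At u = -4: B = 1·(-4) + 9 = 5. Coeff of u: A = 1
Result: 1/(u + 4) + 5/(u + 4)²


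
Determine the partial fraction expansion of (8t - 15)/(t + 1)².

(8t - 15) = A(t + 1) + B. At t = -1: B = 8·(-1) - 15 = -23. Coeff of t: A = 8
Result: 8/(t + 1) - 23/(t + 1)²


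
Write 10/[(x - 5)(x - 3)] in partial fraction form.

10/(x - 5)(x - 3) = α/(x - 5) + β/(x - 3). α = 10/(5 - 3) = 5, β = 10/(3 - 5) = -5
Result: 5/(x - 5) - 5/(x - 3)


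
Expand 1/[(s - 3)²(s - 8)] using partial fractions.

Cover-up at s=8: R = 1/(8 - 3)² = 1/25. Cover-up at s=3: Q = 1/(3 - 8) = -1/5. Comparing s² coeff: P = -R = -1/25
Result: (-1/25)/(s - 3) - (1/5)/(s - 3)² + (1/25)/(s - 8)


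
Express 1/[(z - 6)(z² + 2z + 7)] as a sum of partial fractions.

Cover-up at z = 6: α = 1/(6² + 2·6 + 7) = 1/55. Then β = -α = -1/55, γ = -α·(2 + 6) = -8/55
Result: (1/55)/(z - 6) - ((1/55)z + 8/55)/(z² + 2z + 7)


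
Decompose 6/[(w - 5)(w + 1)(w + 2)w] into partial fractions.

Using Heaviside cover-up: (1/35)/(w - 5) + 1/(w + 1) - (3/7)/(w + 2) - (3/5)/w


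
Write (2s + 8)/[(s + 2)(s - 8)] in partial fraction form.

At s=-2: α = (2·(-2) + 8)/(-2 - 8) = -2/5. At s=8: β = (2·8 + 8)/(8 + 2) = 12/5
Result: (-2/5)/(s + 2) + (12/5)/(s - 8)


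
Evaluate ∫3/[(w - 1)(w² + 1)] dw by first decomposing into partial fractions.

Cover-up at w=1: α = 3/(1²+1) = 3/2. Coeff matching: β = -3/2, γ = -3/2. Decomposition: (3/2)/(w - 1) - ((3/2)w + 3/2)/(w² + 1). Integrate: linear → ln, quadratic → (1/2)ln + arctan: (3/2) ln|(w - 1)| - (3/4) ln(w² + 1) - (3/2) arctan(w) + C


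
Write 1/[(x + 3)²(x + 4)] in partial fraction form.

Cover-up at x=-4: R = 1/(-4 + 3)² = 1. Cover-up at x=-3: Q = 1/(-3 + 4) = 1. Comparing x² coeff: P = -R = -1
Result: -1/(x + 3) + 1/(x + 3)² + 1/(x + 4)


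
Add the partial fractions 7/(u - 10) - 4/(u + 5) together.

Common denominator (u - 10)(u + 5). Numerator: 7(u + 5) - 4(u - 10) = (7u + 35) - (4u - 40) = 3u + 75
Result: (3u + 75)/[(u - 10)(u + 5)]


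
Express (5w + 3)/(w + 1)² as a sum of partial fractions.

(5w + 3) = A(w + 1) + B. At w = -1: B = 5·(-1) + 3 = -2. Coeff of w: A = 5
Result: 5/(w + 1) - 2/(w + 1)²


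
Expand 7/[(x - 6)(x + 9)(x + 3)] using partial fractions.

Using cover-up method: A = 7/135, B = 7/90, C = -7/54
Result: (7/135)/(x - 6) + (7/90)/(x + 9) - (7/54)/(x + 3)


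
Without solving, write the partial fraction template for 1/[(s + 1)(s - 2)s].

Three distinct linear factors: A/(s + 1) + B/(s - 2) + C/s


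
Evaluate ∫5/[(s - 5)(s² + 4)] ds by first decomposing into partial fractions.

Cover-up at s=5: A = 5/(5²+4) = 5/29. Coeff matching: B = -5/29, C = -25/29. Decomposition: (5/29)/(s - 5) - ((5/29)s + 25/29)/(s² + 4). Integrate: linear → ln, quadratic → (1/2)ln + arctan: (5/29) ln|(s - 5)| - (5/58) ln(s² + 4) - (25/58) arctan(s/2) + C


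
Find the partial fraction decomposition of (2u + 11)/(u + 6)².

(2u + 11) = α(u + 6) + β. At u = -6: β = 2·(-6) + 11 = -1. Coeff of u: α = 2
Result: 2/(u + 6) - 1/(u + 6)²


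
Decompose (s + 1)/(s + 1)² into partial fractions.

(s + 1) = A(s + 1) + B. At s = -1: B = 1·(-1) + 1 = 0. Coeff of s: A = 1
Result: 1/(s + 1)


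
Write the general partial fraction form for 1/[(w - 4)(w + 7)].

Distinct linear factors: A/(w - 4) + B/(w + 7)


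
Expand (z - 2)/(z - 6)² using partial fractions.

(z - 2) = A(z - 6) + B. At z = 6: B = 1·6 - 2 = 4. Coeff of z: A = 1
Result: 1/(z - 6) + 4/(z - 6)²


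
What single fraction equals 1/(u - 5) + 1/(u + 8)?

Common denominator (u - 5)(u + 8). Numerator: 1(u + 8) + 1(u - 5) = (u + 8) + (u - 5) = 2u + 3
Result: (2u + 3)/[(u - 5)(u + 8)]


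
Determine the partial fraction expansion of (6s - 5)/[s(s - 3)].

At s=0: α = (6·0 - 5)/(0 - 3) = 5/3. At s=3: β = (6·3 - 5)/(3 - 0) = 13/3
Result: (5/3)/s + (13/3)/(s - 3)


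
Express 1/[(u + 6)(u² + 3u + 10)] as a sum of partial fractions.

Cover-up at u = -6: P = 1/((-6)² + 3·(-6) + 10) = 1/28. Then Q = -P = -1/28, R = -P·(3 - 6) = 3/28
Result: (1/28)/(u + 6) - ((1/28)u - 3/28)/(u² + 3u + 10)


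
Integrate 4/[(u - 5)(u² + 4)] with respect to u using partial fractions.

Cover-up at u=5: P = 4/(5²+4) = 4/29. Coeff matching: Q = -4/29, R = -20/29. Decomposition: (4/29)/(u - 5) - ((4/29)u + 20/29)/(u² + 4). Integrate: linear → ln, quadratic → (1/2)ln + arctan: (4/29) ln|(u - 5)| - (2/29) ln(u² + 4) - (10/29) arctan(u/2) + C


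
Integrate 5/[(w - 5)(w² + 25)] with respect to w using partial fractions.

Cover-up at w=5: α = 5/(5²+25) = 1/10. Coeff matching: β = -1/10, γ = -1/2. Decomposition: (1/10)/(w - 5) - ((1/10)w + 1/2)/(w² + 25). Integrate: linear → ln, quadratic → (1/2)ln + arctan: (1/10) ln|(w - 5)| - (1/20) ln(w² + 25) - (1/10) arctan(w/5) + C


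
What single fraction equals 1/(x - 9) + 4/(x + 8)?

Common denominator (x - 9)(x + 8). Numerator: 1(x + 8) + 4(x - 9) = (x + 8) + (4x - 36) = 5x - 28
Result: (5x - 28)/[(x - 9)(x + 8)]


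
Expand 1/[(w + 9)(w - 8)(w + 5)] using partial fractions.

Using cover-up method: A = 1/68, B = 1/221, C = -1/52
Result: (1/68)/(w + 9) + (1/221)/(w - 8) - (1/52)/(w + 5)


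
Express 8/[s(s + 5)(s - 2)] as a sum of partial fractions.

Using cover-up method: A = -4/5, B = 8/35, C = 4/7
Result: (-4/5)/s + (8/35)/(s + 5) + (4/7)/(s - 2)


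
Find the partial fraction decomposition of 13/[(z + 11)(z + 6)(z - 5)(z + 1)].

Using Heaviside cover-up: (-13/800)/(z + 11) + (13/275)/(z + 6) + (13/1056)/(z - 5) - (13/300)/(z + 1)


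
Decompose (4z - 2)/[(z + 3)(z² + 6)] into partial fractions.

At z=-3: A = (4·(-3) - 2)/((-3)² + 6) = -14/15. B = -A = 14/15, C = 4 - (-3)·A = 6/5
Result: (-14/15)/(z + 3) + ((14/15)z + 6/5)/(z² + 6)


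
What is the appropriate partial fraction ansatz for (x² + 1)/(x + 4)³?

Repeated linear factor (power 3): α/(x + 4) + β/(x + 4)² + γ/(x + 4)³


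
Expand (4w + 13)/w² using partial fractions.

(4w + 13) = αw + β. At w = 0: β = 4·0 + 13 = 13. Coeff of w: α = 4
Result: 4/w + 13/w²


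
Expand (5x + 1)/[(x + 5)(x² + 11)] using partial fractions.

At x=-5: P = (5·(-5) + 1)/((-5)² + 11) = -2/3. Q = -P = 2/3, R = 5 - (-5)·P = 5/3
Result: (-2/3)/(x + 5) + ((2/3)x + 5/3)/(x² + 11)


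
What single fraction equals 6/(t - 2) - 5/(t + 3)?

Common denominator (t - 2)(t + 3). Numerator: 6(t + 3) - 5(t - 2) = (6t + 18) - (5t - 10) = t + 28
Result: (t + 28)/[(t - 2)(t + 3)]


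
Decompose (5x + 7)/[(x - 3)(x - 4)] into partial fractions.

At x=3: P = (5·3 + 7)/(3 - 4) = -22. At x=4: Q = (5·4 + 7)/(4 - 3) = 27
Result: -22/(x - 3) + 27/(x - 4)


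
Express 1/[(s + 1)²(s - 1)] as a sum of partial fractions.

Cover-up at s=1: C = 1/(1 + 1)² = 1/4. Cover-up at s=-1: B = 1/(-1 - 1) = -1/2. Comparing s² coeff: A = -C = -1/4
Result: (-1/4)/(s + 1) - (1/2)/(s + 1)² + (1/4)/(s - 1)


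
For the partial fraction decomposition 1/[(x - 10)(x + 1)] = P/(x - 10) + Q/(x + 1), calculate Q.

Cover-up at x = -1: Q = 1/(-1 - 10) = -1/11


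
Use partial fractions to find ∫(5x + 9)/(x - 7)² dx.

Decompose: α = 5, β = 5·7 + 9 = 44, so (5x + 9)/(x - 7)² = 5/(x - 7) + 44/(x - 7)². Integrate: ∫ α/(x - 7) dx = 5 ln|(x - 7)|; ∫ β/(x - 7)² dx = -44/(x - 7). Sum: 5 ln|(x - 7)| - 44/(x - 7) + C


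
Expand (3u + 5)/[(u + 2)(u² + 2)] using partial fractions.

At u=-2: P = (3·(-2) + 5)/((-2)² + 2) = -1/6. Q = -P = 1/6, R = 3 - (-2)·P = 8/3
Result: (-1/6)/(u + 2) + ((1/6)u + 8/3)/(u² + 2)


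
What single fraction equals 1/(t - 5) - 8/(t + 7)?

Common denominator (t - 5)(t + 7). Numerator: 1(t + 7) - 8(t - 5) = (t + 7) - (8t - 40) = -7t + 47
Result: (-7t + 47)/[(t - 5)(t + 7)]


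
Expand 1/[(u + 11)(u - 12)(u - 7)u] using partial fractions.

Using Heaviside cover-up: (-1/4554)/(u + 11) + (1/1380)/(u - 12) - (1/630)/(u - 7) + (1/924)/u


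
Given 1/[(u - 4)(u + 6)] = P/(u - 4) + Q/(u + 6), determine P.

Cover-up at u = 4: P = 1/(4 + 6) = 1/10


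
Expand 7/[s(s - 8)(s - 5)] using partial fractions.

Using cover-up method: A = 7/40, B = 7/24, C = -7/15
Result: (7/40)/s + (7/24)/(s - 8) - (7/15)/(s - 5)


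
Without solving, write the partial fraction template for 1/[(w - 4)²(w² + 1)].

Repeated linear + quadratic: P/(w - 4) + Q/(w - 4)² + (Rw + S)/(w² + 1)


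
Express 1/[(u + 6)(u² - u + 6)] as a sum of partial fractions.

Cover-up at u = -6: A = 1/((-6)² - 1·(-6) + 6) = 1/48. Then B = -A = -1/48, C = -A·(-1 - 6) = 7/48
Result: (1/48)/(u + 6) - ((1/48)u - 7/48)/(u² - u + 6)


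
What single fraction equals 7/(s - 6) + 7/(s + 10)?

Common denominator (s - 6)(s + 10). Numerator: 7(s + 10) + 7(s - 6) = (7s + 70) + (7s - 42) = 14s + 28
Result: (14s + 28)/[(s - 6)(s + 10)]


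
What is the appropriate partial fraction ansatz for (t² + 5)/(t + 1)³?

Repeated linear factor (power 3): α/(t + 1) + β/(t + 1)² + γ/(t + 1)³


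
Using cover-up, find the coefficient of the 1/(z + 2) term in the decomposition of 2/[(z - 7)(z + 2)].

Cover (z + 2), set z=-2: 2/((z - 7) at z=-2) = 2/(-9) = -2/9


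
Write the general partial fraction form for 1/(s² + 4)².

Repeated quadratic factor: (As + B)/(s² + 4) + (Cs + D)/(s² + 4)²


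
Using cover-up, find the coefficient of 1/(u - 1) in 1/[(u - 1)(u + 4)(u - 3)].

Cover (u - 1), set u=1: 1/[(1 + 4)(1 - 3)] = -1/10


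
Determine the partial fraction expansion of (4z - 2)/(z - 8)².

(4z - 2) = P(z - 8) + Q. At z = 8: Q = 4·8 - 2 = 30. Coeff of z: P = 4
Result: 4/(z - 8) + 30/(z - 8)²


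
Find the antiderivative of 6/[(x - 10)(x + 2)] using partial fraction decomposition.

Decompose: 6/[(x - 10)(x + 2)] = (1/2)/(x - 10) - (1/2)/(x + 2). Integrate each term: (1/2) ln|(x - 10)| - (1/2) ln|(x + 2)| + C


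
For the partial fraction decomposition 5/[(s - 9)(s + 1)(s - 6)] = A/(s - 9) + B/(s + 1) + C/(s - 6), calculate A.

Cover-up at s = 9: A = 5/[(9 + 1)(9 - 6)] = 5/[(10)(3)] = 5/30 = 1/6


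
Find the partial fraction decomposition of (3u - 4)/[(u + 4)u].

At u=-4: α = (3·(-4) - 4)/(-4 - 0) = 4. At u=0: β = (3·0 - 4)/(0 + 4) = -1
Result: 4/(u + 4) - 1/u


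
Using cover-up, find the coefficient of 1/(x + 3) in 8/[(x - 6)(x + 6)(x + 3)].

Cover (x + 3), set x=-3: 8/[(-3 - 6)(-3 + 6)] = -8/27


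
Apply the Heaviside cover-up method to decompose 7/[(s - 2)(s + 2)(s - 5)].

Cover (s - 2), s=2: α = 7/[(2 + 2)(2 - 5)] = -7/12. Cover (s + 2), s=-2: β = 7/[(-2 - 2)(-2 - 5)] = 1/4. Cover (s - 5), s=5: γ = 7/[(5 - 2)(5 + 2)] = 1/3.
Result: (-7/12)/(s - 2) + (1/4)/(s + 2) + (1/3)/(s - 5)


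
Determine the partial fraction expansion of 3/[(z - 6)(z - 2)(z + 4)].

Using cover-up method: P = 3/40, Q = -1/8, R = 1/20
Result: (3/40)/(z - 6) - (1/8)/(z - 2) + (1/20)/(z + 4)


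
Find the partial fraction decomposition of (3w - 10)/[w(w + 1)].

At w=0: P = (3·0 - 10)/(0 + 1) = -10. At w=-1: Q = (3·(-1) - 10)/(-1 - 0) = 13
Result: -10/w + 13/(w + 1)


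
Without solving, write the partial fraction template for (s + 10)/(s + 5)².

Repeated linear factor: A/(s + 5) + B/(s + 5)²


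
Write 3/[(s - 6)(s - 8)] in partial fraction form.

3/(s - 6)(s - 8) = α/(s - 6) + β/(s - 8). α = 3/(6 - 8) = -3/2, β = 3/(8 - 6) = 3/2
Result: (-3/2)/(s - 6) + (3/2)/(s - 8)


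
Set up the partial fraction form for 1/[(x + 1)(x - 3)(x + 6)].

Three distinct linear factors: P/(x + 1) + Q/(x - 3) + R/(x + 6)


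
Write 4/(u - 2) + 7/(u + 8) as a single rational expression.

Common denominator (u - 2)(u + 8). Numerator: 4(u + 8) + 7(u - 2) = (4u + 32) + (7u - 14) = 11u + 18
Result: (11u + 18)/[(u - 2)(u + 8)]


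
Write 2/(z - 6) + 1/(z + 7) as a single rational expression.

Common denominator (z - 6)(z + 7). Numerator: 2(z + 7) + 1(z - 6) = (2z + 14) + (z - 6) = 3z + 8
Result: (3z + 8)/[(z - 6)(z + 7)]


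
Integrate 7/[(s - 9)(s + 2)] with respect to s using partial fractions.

Decompose: 7/[(s - 9)(s + 2)] = (7/11)/(s - 9) - (7/11)/(s + 2). Integrate each term: (7/11) ln|(s - 9)| - (7/11) ln|(s + 2)| + C


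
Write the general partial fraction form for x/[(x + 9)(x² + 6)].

Linear + irreducible quadratic: P/(x + 9) + (Qx + R)/(x² + 6)


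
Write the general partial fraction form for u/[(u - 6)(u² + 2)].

Linear + irreducible quadratic: α/(u - 6) + (βu + γ)/(u² + 2)


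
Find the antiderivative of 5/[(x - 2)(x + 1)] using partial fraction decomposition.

Decompose: 5/[(x - 2)(x + 1)] = (5/3)/(x - 2) - (5/3)/(x + 1). Integrate each term: (5/3) ln|(x - 2)| - (5/3) ln|(x + 1)| + C


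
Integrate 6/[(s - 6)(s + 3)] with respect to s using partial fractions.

Decompose: 6/[(s - 6)(s + 3)] = (2/3)/(s - 6) - (2/3)/(s + 3). Integrate each term: (2/3) ln|(s - 6)| - (2/3) ln|(s + 3)| + C


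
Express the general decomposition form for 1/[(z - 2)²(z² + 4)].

Repeated linear + quadratic: A/(z - 2) + B/(z - 2)² + (Cz + D)/(z² + 4)


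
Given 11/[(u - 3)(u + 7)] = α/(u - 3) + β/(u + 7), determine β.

Cover-up at u = -7: β = 11/(-7 - 3) = -11/10


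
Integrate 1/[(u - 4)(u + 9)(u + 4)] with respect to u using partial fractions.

Cover-up: α = 1/104, β = 1/65, γ = -1/40. Decomposition: (1/104)/(u - 4) + (1/65)/(u + 9) - (1/40)/(u + 4). Integrate each term: (1/104) ln|(u - 4)| + (1/65) ln|(u + 9)| - (1/40) ln|(u + 4)| + C


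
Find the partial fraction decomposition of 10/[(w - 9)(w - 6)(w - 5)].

Using cover-up method: α = 5/6, β = -10/3, γ = 5/2
Result: (5/6)/(w - 9) - (10/3)/(w - 6) + (5/2)/(w - 5)


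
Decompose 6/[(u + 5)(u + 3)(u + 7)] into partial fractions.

Using cover-up method: A = -3/2, B = 3/4, C = 3/4
Result: (-3/2)/(u + 5) + (3/4)/(u + 3) + (3/4)/(u + 7)
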